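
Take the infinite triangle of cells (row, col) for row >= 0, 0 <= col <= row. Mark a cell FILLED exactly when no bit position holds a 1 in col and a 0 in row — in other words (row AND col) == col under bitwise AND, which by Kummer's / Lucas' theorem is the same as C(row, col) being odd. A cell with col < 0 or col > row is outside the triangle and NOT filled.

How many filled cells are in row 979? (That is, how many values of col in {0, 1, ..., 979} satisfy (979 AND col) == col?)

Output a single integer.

979 in binary = 1111010011
popcount(979) = number of 1-bits in 1111010011 = 7
A col c satisfies (979 AND c) == c iff every set bit of c is also set in 979; each of the 7 set bits of 979 can independently be on or off in c.
count = 2^7 = 128

Answer: 128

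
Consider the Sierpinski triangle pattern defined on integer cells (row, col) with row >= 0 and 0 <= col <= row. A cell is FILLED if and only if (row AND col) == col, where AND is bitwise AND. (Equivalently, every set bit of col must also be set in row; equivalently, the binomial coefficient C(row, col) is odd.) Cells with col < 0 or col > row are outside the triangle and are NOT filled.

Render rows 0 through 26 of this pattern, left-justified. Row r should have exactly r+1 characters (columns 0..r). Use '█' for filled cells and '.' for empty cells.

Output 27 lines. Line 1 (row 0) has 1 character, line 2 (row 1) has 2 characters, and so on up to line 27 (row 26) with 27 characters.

r0=0: █
r1=1: ██
r2=10: █.█
r3=11: ████
r4=100: █...█
r5=101: ██..██
r6=110: █.█.█.█
r7=111: ████████
r8=1000: █.......█
r9=1001: ██......██
r10=1010: █.█.....█.█
r11=1011: ████....████
r12=1100: █...█...█...█
r13=1101: ██..██..██..██
r14=1110: █.█.█.█.█.█.█.█
r15=1111: ████████████████
r16=10000: █...............█
r17=10001: ██..............██
r18=10010: █.█.............█.█
r19=10011: ████............████
r20=10100: █...█...........█...█
r21=10101: ██..██..........██..██
r22=10110: █.█.█.█.........█.█.█.█
r23=10111: ████████........████████
r24=11000: █.......█.......█.......█
r25=11001: ██......██......██......██
r26=11010: █.█.....█.█.....█.█.....█.█

Answer: █
██
█.█
████
█...█
██..██
█.█.█.█
████████
█.......█
██......██
█.█.....█.█
████....████
█...█...█...█
██..██..██..██
█.█.█.█.█.█.█.█
████████████████
█...............█
██..............██
█.█.............█.█
████............████
█...█...........█...█
██..██..........██..██
█.█.█.█.........█.█.█.█
████████........████████
█.......█.......█.......█
██......██......██......██
█.█.....█.█.....█.█.....█.█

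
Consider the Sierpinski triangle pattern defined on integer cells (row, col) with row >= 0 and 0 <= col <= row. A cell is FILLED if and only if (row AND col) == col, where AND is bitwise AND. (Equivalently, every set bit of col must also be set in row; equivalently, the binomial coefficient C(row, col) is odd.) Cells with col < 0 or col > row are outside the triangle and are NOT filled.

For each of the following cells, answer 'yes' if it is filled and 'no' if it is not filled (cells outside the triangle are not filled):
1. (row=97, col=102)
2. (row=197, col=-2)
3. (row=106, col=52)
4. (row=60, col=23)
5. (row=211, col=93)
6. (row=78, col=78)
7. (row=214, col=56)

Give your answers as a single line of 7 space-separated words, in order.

Answer: no no no no no yes no

Derivation:
(97,102): col outside [0, 97] -> not filled
(197,-2): col outside [0, 197] -> not filled
(106,52): row=0b1101010, col=0b110100, row AND col = 0b100000 = 32; 32 != 52 -> empty
(60,23): row=0b111100, col=0b10111, row AND col = 0b10100 = 20; 20 != 23 -> empty
(211,93): row=0b11010011, col=0b1011101, row AND col = 0b1010001 = 81; 81 != 93 -> empty
(78,78): row=0b1001110, col=0b1001110, row AND col = 0b1001110 = 78; 78 == 78 -> filled
(214,56): row=0b11010110, col=0b111000, row AND col = 0b10000 = 16; 16 != 56 -> empty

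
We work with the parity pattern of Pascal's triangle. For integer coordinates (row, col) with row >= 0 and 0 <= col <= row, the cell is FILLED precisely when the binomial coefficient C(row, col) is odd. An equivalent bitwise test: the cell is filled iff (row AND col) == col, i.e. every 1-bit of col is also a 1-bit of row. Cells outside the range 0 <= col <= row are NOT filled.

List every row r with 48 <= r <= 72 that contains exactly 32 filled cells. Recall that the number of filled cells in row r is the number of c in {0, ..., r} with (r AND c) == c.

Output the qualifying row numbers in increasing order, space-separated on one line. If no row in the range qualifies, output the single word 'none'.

Answer: 55 59 61 62

Derivation:
Row r has 2^popcount(r) filled cells, so we need popcount(r) = log2(32) = 5.
Scan r = 48..72 and keep those with exactly 5 one-bits:
r=48=110000 popcount=2 -> skip
r=49=110001 popcount=3 -> skip
r=50=110010 popcount=3 -> skip
r=51=110011 popcount=4 -> skip
r=52=110100 popcount=3 -> skip
r=53=110101 popcount=4 -> skip
r=54=110110 popcount=4 -> skip
r=55=110111 popcount=5 -> KEEP
r=56=111000 popcount=3 -> skip
r=57=111001 popcount=4 -> skip
r=58=111010 popcount=4 -> skip
r=59=111011 popcount=5 -> KEEP
r=60=111100 popcount=4 -> skip
r=61=111101 popcount=5 -> KEEP
r=62=111110 popcount=5 -> KEEP
r=63=111111 popcount=6 -> skip
r=64=1000000 popcount=1 -> skip
r=65=1000001 popcount=2 -> skip
r=66=1000010 popcount=2 -> skip
r=67=1000011 popcount=3 -> skip
r=68=1000100 popcount=2 -> skip
r=69=1000101 popcount=3 -> skip
r=70=1000110 popcount=3 -> skip
r=71=1000111 popcount=4 -> skip
r=72=1001000 popcount=2 -> skip
Kept rows: 55 59 61 62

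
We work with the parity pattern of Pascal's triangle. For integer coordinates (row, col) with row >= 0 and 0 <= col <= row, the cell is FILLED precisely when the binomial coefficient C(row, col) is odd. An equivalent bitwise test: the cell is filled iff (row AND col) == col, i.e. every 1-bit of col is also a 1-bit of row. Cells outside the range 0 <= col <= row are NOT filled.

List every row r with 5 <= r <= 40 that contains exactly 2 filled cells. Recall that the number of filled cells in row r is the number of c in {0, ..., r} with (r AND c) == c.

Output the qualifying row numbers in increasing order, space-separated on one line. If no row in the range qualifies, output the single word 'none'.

Answer: 8 16 32

Derivation:
Row r has 2^popcount(r) filled cells, so we need popcount(r) = log2(2) = 1.
Scan r = 5..40 and keep those with exactly 1 one-bits:
r=5=101 popcount=2 -> skip
r=6=110 popcount=2 -> skip
r=7=111 popcount=3 -> skip
r=8=1000 popcount=1 -> KEEP
r=9=1001 popcount=2 -> skip
r=10=1010 popcount=2 -> skip
r=11=1011 popcount=3 -> skip
r=12=1100 popcount=2 -> skip
r=13=1101 popcount=3 -> skip
r=14=1110 popcount=3 -> skip
r=15=1111 popcount=4 -> skip
r=16=10000 popcount=1 -> KEEP
r=17=10001 popcount=2 -> skip
r=18=10010 popcount=2 -> skip
r=19=10011 popcount=3 -> skip
r=20=10100 popcount=2 -> skip
r=21=10101 popcount=3 -> skip
r=22=10110 popcount=3 -> skip
r=23=10111 popcount=4 -> skip
r=24=11000 popcount=2 -> skip
r=25=11001 popcount=3 -> skip
r=26=11010 popcount=3 -> skip
r=27=11011 popcount=4 -> skip
r=28=11100 popcount=3 -> skip
r=29=11101 popcount=4 -> skip
r=30=11110 popcount=4 -> skip
r=31=11111 popcount=5 -> skip
r=32=100000 popcount=1 -> KEEP
r=33=100001 popcount=2 -> skip
r=34=100010 popcount=2 -> skip
r=35=100011 popcount=3 -> skip
r=36=100100 popcount=2 -> skip
r=37=100101 popcount=3 -> skip
r=38=100110 popcount=3 -> skip
r=39=100111 popcount=4 -> skip
r=40=101000 popcount=2 -> skip
Kept rows: 8 16 32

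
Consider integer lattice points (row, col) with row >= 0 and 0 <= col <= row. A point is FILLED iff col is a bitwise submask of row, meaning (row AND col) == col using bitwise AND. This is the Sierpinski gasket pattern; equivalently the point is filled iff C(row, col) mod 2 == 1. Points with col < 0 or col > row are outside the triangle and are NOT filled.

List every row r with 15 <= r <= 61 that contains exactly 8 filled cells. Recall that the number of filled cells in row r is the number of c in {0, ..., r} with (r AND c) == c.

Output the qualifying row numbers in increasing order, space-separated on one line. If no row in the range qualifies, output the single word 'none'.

Answer: 19 21 22 25 26 28 35 37 38 41 42 44 49 50 52 56

Derivation:
Row r has 2^popcount(r) filled cells, so we need popcount(r) = log2(8) = 3.
Scan r = 15..61 and keep those with exactly 3 one-bits:
r=15=1111 popcount=4 -> skip
r=16=10000 popcount=1 -> skip
r=17=10001 popcount=2 -> skip
r=18=10010 popcount=2 -> skip
r=19=10011 popcount=3 -> KEEP
r=20=10100 popcount=2 -> skip
r=21=10101 popcount=3 -> KEEP
r=22=10110 popcount=3 -> KEEP
r=23=10111 popcount=4 -> skip
r=24=11000 popcount=2 -> skip
r=25=11001 popcount=3 -> KEEP
r=26=11010 popcount=3 -> KEEP
r=27=11011 popcount=4 -> skip
r=28=11100 popcount=3 -> KEEP
r=29=11101 popcount=4 -> skip
r=30=11110 popcount=4 -> skip
r=31=11111 popcount=5 -> skip
r=32=100000 popcount=1 -> skip
r=33=100001 popcount=2 -> skip
r=34=100010 popcount=2 -> skip
r=35=100011 popcount=3 -> KEEP
r=36=100100 popcount=2 -> skip
r=37=100101 popcount=3 -> KEEP
r=38=100110 popcount=3 -> KEEP
r=39=100111 popcount=4 -> skip
r=40=101000 popcount=2 -> skip
r=41=101001 popcount=3 -> KEEP
r=42=101010 popcount=3 -> KEEP
r=43=101011 popcount=4 -> skip
r=44=101100 popcount=3 -> KEEP
r=45=101101 popcount=4 -> skip
r=46=101110 popcount=4 -> skip
r=47=101111 popcount=5 -> skip
r=48=110000 popcount=2 -> skip
r=49=110001 popcount=3 -> KEEP
r=50=110010 popcount=3 -> KEEP
r=51=110011 popcount=4 -> skip
r=52=110100 popcount=3 -> KEEP
r=53=110101 popcount=4 -> skip
r=54=110110 popcount=4 -> skip
r=55=110111 popcount=5 -> skip
r=56=111000 popcount=3 -> KEEP
r=57=111001 popcount=4 -> skip
r=58=111010 popcount=4 -> skip
r=59=111011 popcount=5 -> skip
r=60=111100 popcount=4 -> skip
r=61=111101 popcount=5 -> skip
Kept rows: 19 21 22 25 26 28 35 37 38 41 42 44 49 50 52 56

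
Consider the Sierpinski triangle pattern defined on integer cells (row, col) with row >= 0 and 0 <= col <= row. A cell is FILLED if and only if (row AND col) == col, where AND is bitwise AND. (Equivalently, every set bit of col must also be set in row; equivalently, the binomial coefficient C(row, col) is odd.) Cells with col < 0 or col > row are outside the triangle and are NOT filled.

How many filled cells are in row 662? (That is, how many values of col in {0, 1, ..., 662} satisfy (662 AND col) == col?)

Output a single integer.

662 in binary = 1010010110
popcount(662) = number of 1-bits in 1010010110 = 5
A col c satisfies (662 AND c) == c iff every set bit of c is also set in 662; each of the 5 set bits of 662 can independently be on or off in c.
count = 2^5 = 32

Answer: 32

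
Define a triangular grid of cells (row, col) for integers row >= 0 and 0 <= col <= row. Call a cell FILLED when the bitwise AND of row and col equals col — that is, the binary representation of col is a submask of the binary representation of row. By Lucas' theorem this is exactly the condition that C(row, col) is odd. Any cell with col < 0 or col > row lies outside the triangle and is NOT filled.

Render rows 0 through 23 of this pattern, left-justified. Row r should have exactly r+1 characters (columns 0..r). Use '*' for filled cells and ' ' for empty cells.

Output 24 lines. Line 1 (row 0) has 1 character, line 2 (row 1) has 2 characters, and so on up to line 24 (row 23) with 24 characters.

Answer: *
**
* *
****
*   *
**  **
* * * *
********
*       *
**      **
* *     * *
****    ****
*   *   *   *
**  **  **  **
* * * * * * * *
****************
*               *
**              **
* *             * *
****            ****
*   *           *   *
**  **          **  **
* * * *         * * * *
********        ********

Derivation:
r0=0: *
r1=1: **
r2=10: * *
r3=11: ****
r4=100: *   *
r5=101: **  **
r6=110: * * * *
r7=111: ********
r8=1000: *       *
r9=1001: **      **
r10=1010: * *     * *
r11=1011: ****    ****
r12=1100: *   *   *   *
r13=1101: **  **  **  **
r14=1110: * * * * * * * *
r15=1111: ****************
r16=10000: *               *
r17=10001: **              **
r18=10010: * *             * *
r19=10011: ****            ****
r20=10100: *   *           *   *
r21=10101: **  **          **  **
r22=10110: * * * *         * * * *
r23=10111: ********        ********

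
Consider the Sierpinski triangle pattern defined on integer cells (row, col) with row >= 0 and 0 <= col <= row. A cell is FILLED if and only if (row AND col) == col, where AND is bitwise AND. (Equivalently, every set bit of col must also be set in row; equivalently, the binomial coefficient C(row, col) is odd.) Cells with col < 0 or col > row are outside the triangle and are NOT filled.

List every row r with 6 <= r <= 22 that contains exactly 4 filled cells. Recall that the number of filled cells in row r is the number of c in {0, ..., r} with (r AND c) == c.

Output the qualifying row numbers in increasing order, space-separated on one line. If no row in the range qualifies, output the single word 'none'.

Answer: 6 9 10 12 17 18 20

Derivation:
Row r has 2^popcount(r) filled cells, so we need popcount(r) = log2(4) = 2.
Scan r = 6..22 and keep those with exactly 2 one-bits:
r=6=110 popcount=2 -> KEEP
r=7=111 popcount=3 -> skip
r=8=1000 popcount=1 -> skip
r=9=1001 popcount=2 -> KEEP
r=10=1010 popcount=2 -> KEEP
r=11=1011 popcount=3 -> skip
r=12=1100 popcount=2 -> KEEP
r=13=1101 popcount=3 -> skip
r=14=1110 popcount=3 -> skip
r=15=1111 popcount=4 -> skip
r=16=10000 popcount=1 -> skip
r=17=10001 popcount=2 -> KEEP
r=18=10010 popcount=2 -> KEEP
r=19=10011 popcount=3 -> skip
r=20=10100 popcount=2 -> KEEP
r=21=10101 popcount=3 -> skip
r=22=10110 popcount=3 -> skip
Kept rows: 6 9 10 12 17 18 20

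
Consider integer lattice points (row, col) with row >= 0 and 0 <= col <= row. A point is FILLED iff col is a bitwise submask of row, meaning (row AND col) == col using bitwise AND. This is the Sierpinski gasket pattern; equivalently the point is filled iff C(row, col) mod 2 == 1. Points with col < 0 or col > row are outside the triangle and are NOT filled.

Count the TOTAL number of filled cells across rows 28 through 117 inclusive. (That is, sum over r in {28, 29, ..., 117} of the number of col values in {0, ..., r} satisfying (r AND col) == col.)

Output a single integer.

Answer: 1488

Derivation:
r28=11100 pc3: +8 =8
r29=11101 pc4: +16 =24
r30=11110 pc4: +16 =40
r31=11111 pc5: +32 =72
r32=100000 pc1: +2 =74
r33=100001 pc2: +4 =78
r34=100010 pc2: +4 =82
r35=100011 pc3: +8 =90
r36=100100 pc2: +4 =94
r37=100101 pc3: +8 =102
r38=100110 pc3: +8 =110
r39=100111 pc4: +16 =126
r40=101000 pc2: +4 =130
r41=101001 pc3: +8 =138
r42=101010 pc3: +8 =146
r43=101011 pc4: +16 =162
r44=101100 pc3: +8 =170
r45=101101 pc4: +16 =186
r46=101110 pc4: +16 =202
r47=101111 pc5: +32 =234
r48=110000 pc2: +4 =238
r49=110001 pc3: +8 =246
r50=110010 pc3: +8 =254
r51=110011 pc4: +16 =270
r52=110100 pc3: +8 =278
r53=110101 pc4: +16 =294
r54=110110 pc4: +16 =310
r55=110111 pc5: +32 =342
r56=111000 pc3: +8 =350
r57=111001 pc4: +16 =366
r58=111010 pc4: +16 =382
r59=111011 pc5: +32 =414
r60=111100 pc4: +16 =430
r61=111101 pc5: +32 =462
r62=111110 pc5: +32 =494
r63=111111 pc6: +64 =558
r64=1000000 pc1: +2 =560
r65=1000001 pc2: +4 =564
r66=1000010 pc2: +4 =568
r67=1000011 pc3: +8 =576
r68=1000100 pc2: +4 =580
r69=1000101 pc3: +8 =588
r70=1000110 pc3: +8 =596
r71=1000111 pc4: +16 =612
r72=1001000 pc2: +4 =616
r73=1001001 pc3: +8 =624
r74=1001010 pc3: +8 =632
r75=1001011 pc4: +16 =648
r76=1001100 pc3: +8 =656
r77=1001101 pc4: +16 =672
r78=1001110 pc4: +16 =688
r79=1001111 pc5: +32 =720
r80=1010000 pc2: +4 =724
r81=1010001 pc3: +8 =732
r82=1010010 pc3: +8 =740
r83=1010011 pc4: +16 =756
r84=1010100 pc3: +8 =764
r85=1010101 pc4: +16 =780
r86=1010110 pc4: +16 =796
r87=1010111 pc5: +32 =828
r88=1011000 pc3: +8 =836
r89=1011001 pc4: +16 =852
r90=1011010 pc4: +16 =868
r91=1011011 pc5: +32 =900
r92=1011100 pc4: +16 =916
r93=1011101 pc5: +32 =948
r94=1011110 pc5: +32 =980
r95=1011111 pc6: +64 =1044
r96=1100000 pc2: +4 =1048
r97=1100001 pc3: +8 =1056
r98=1100010 pc3: +8 =1064
r99=1100011 pc4: +16 =1080
r100=1100100 pc3: +8 =1088
r101=1100101 pc4: +16 =1104
r102=1100110 pc4: +16 =1120
r103=1100111 pc5: +32 =1152
r104=1101000 pc3: +8 =1160
r105=1101001 pc4: +16 =1176
r106=1101010 pc4: +16 =1192
r107=1101011 pc5: +32 =1224
r108=1101100 pc4: +16 =1240
r109=1101101 pc5: +32 =1272
r110=1101110 pc5: +32 =1304
r111=1101111 pc6: +64 =1368
r112=1110000 pc3: +8 =1376
r113=1110001 pc4: +16 =1392
r114=1110010 pc4: +16 =1408
r115=1110011 pc5: +32 =1440
r116=1110100 pc4: +16 =1456
r117=1110101 pc5: +32 =1488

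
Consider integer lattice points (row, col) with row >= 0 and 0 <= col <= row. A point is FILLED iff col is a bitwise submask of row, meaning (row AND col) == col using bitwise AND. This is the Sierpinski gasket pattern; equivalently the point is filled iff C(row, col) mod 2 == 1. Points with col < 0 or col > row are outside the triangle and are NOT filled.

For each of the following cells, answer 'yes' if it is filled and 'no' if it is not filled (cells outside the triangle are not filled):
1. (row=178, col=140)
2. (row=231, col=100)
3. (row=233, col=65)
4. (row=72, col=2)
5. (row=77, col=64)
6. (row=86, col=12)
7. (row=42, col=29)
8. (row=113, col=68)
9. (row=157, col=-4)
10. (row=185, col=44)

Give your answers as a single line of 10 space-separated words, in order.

Answer: no yes yes no yes no no no no no

Derivation:
(178,140): row=0b10110010, col=0b10001100, row AND col = 0b10000000 = 128; 128 != 140 -> empty
(231,100): row=0b11100111, col=0b1100100, row AND col = 0b1100100 = 100; 100 == 100 -> filled
(233,65): row=0b11101001, col=0b1000001, row AND col = 0b1000001 = 65; 65 == 65 -> filled
(72,2): row=0b1001000, col=0b10, row AND col = 0b0 = 0; 0 != 2 -> empty
(77,64): row=0b1001101, col=0b1000000, row AND col = 0b1000000 = 64; 64 == 64 -> filled
(86,12): row=0b1010110, col=0b1100, row AND col = 0b100 = 4; 4 != 12 -> empty
(42,29): row=0b101010, col=0b11101, row AND col = 0b1000 = 8; 8 != 29 -> empty
(113,68): row=0b1110001, col=0b1000100, row AND col = 0b1000000 = 64; 64 != 68 -> empty
(157,-4): col outside [0, 157] -> not filled
(185,44): row=0b10111001, col=0b101100, row AND col = 0b101000 = 40; 40 != 44 -> empty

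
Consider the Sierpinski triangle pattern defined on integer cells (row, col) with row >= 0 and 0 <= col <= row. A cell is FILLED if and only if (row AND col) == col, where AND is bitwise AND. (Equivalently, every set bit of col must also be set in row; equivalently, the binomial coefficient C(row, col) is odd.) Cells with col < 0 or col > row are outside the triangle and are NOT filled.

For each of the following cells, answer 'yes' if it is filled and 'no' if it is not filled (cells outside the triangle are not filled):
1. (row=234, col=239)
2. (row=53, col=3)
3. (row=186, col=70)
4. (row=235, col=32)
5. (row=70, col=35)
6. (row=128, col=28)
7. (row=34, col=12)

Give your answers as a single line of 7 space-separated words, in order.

(234,239): col outside [0, 234] -> not filled
(53,3): row=0b110101, col=0b11, row AND col = 0b1 = 1; 1 != 3 -> empty
(186,70): row=0b10111010, col=0b1000110, row AND col = 0b10 = 2; 2 != 70 -> empty
(235,32): row=0b11101011, col=0b100000, row AND col = 0b100000 = 32; 32 == 32 -> filled
(70,35): row=0b1000110, col=0b100011, row AND col = 0b10 = 2; 2 != 35 -> empty
(128,28): row=0b10000000, col=0b11100, row AND col = 0b0 = 0; 0 != 28 -> empty
(34,12): row=0b100010, col=0b1100, row AND col = 0b0 = 0; 0 != 12 -> empty

Answer: no no no yes no no no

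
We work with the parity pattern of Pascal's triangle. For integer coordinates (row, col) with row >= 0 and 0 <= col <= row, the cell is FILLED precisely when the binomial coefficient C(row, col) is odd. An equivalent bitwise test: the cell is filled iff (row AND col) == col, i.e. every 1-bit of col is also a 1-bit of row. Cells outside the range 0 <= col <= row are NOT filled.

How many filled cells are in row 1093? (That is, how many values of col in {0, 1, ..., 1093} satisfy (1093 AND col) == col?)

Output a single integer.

Answer: 16

Derivation:
1093 in binary = 10001000101
popcount(1093) = number of 1-bits in 10001000101 = 4
A col c satisfies (1093 AND c) == c iff every set bit of c is also set in 1093; each of the 4 set bits of 1093 can independently be on or off in c.
count = 2^4 = 16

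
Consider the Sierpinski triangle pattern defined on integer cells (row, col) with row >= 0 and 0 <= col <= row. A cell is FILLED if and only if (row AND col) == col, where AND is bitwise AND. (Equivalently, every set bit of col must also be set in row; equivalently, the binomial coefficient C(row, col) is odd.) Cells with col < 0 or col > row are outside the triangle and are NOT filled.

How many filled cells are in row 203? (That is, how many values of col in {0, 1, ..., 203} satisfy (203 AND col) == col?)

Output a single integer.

Answer: 32

Derivation:
203 in binary = 11001011
popcount(203) = number of 1-bits in 11001011 = 5
A col c satisfies (203 AND c) == c iff every set bit of c is also set in 203; each of the 5 set bits of 203 can independently be on or off in c.
count = 2^5 = 32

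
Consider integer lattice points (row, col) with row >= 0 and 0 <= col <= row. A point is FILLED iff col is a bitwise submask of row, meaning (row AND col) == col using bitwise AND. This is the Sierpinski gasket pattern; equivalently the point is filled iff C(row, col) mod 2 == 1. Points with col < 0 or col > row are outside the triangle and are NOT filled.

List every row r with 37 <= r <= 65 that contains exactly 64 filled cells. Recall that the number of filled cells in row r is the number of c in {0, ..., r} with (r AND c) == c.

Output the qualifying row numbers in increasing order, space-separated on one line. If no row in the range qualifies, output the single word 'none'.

Row r has 2^popcount(r) filled cells, so we need popcount(r) = log2(64) = 6.
Scan r = 37..65 and keep those with exactly 6 one-bits:
r=37=100101 popcount=3 -> skip
r=38=100110 popcount=3 -> skip
r=39=100111 popcount=4 -> skip
r=40=101000 popcount=2 -> skip
r=41=101001 popcount=3 -> skip
r=42=101010 popcount=3 -> skip
r=43=101011 popcount=4 -> skip
r=44=101100 popcount=3 -> skip
r=45=101101 popcount=4 -> skip
r=46=101110 popcount=4 -> skip
r=47=101111 popcount=5 -> skip
r=48=110000 popcount=2 -> skip
r=49=110001 popcount=3 -> skip
r=50=110010 popcount=3 -> skip
r=51=110011 popcount=4 -> skip
r=52=110100 popcount=3 -> skip
r=53=110101 popcount=4 -> skip
r=54=110110 popcount=4 -> skip
r=55=110111 popcount=5 -> skip
r=56=111000 popcount=3 -> skip
r=57=111001 popcount=4 -> skip
r=58=111010 popcount=4 -> skip
r=59=111011 popcount=5 -> skip
r=60=111100 popcount=4 -> skip
r=61=111101 popcount=5 -> skip
r=62=111110 popcount=5 -> skip
r=63=111111 popcount=6 -> KEEP
r=64=1000000 popcount=1 -> skip
r=65=1000001 popcount=2 -> skip
Kept rows: 63

Answer: 63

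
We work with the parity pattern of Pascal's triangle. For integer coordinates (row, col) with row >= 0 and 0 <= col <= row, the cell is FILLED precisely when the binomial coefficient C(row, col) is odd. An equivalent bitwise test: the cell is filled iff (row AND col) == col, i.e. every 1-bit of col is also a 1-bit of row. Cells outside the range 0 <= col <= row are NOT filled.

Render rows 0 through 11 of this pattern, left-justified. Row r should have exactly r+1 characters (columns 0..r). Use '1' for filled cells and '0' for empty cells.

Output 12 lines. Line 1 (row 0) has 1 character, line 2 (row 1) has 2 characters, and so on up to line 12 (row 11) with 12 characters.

r0=0: 1
r1=1: 11
r2=10: 101
r3=11: 1111
r4=100: 10001
r5=101: 110011
r6=110: 1010101
r7=111: 11111111
r8=1000: 100000001
r9=1001: 1100000011
r10=1010: 10100000101
r11=1011: 111100001111

Answer: 1
11
101
1111
10001
110011
1010101
11111111
100000001
1100000011
10100000101
111100001111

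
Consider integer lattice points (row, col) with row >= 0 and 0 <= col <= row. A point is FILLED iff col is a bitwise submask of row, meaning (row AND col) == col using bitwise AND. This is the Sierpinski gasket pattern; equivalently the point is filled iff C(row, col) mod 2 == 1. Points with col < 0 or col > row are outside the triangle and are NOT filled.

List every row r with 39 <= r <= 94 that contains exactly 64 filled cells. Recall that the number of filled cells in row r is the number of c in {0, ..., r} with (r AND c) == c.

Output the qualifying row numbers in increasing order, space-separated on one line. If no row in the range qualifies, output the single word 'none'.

Answer: 63

Derivation:
Row r has 2^popcount(r) filled cells, so we need popcount(r) = log2(64) = 6.
Scan r = 39..94 and keep those with exactly 6 one-bits:
r=39=100111 popcount=4 -> skip
r=40=101000 popcount=2 -> skip
r=41=101001 popcount=3 -> skip
r=42=101010 popcount=3 -> skip
r=43=101011 popcount=4 -> skip
r=44=101100 popcount=3 -> skip
r=45=101101 popcount=4 -> skip
r=46=101110 popcount=4 -> skip
r=47=101111 popcount=5 -> skip
r=48=110000 popcount=2 -> skip
r=49=110001 popcount=3 -> skip
r=50=110010 popcount=3 -> skip
r=51=110011 popcount=4 -> skip
r=52=110100 popcount=3 -> skip
r=53=110101 popcount=4 -> skip
r=54=110110 popcount=4 -> skip
r=55=110111 popcount=5 -> skip
r=56=111000 popcount=3 -> skip
r=57=111001 popcount=4 -> skip
r=58=111010 popcount=4 -> skip
r=59=111011 popcount=5 -> skip
r=60=111100 popcount=4 -> skip
r=61=111101 popcount=5 -> skip
r=62=111110 popcount=5 -> skip
r=63=111111 popcount=6 -> KEEP
r=64=1000000 popcount=1 -> skip
r=65=1000001 popcount=2 -> skip
r=66=1000010 popcount=2 -> skip
r=67=1000011 popcount=3 -> skip
r=68=1000100 popcount=2 -> skip
r=69=1000101 popcount=3 -> skip
r=70=1000110 popcount=3 -> skip
r=71=1000111 popcount=4 -> skip
r=72=1001000 popcount=2 -> skip
r=73=1001001 popcount=3 -> skip
r=74=1001010 popcount=3 -> skip
r=75=1001011 popcount=4 -> skip
r=76=1001100 popcount=3 -> skip
r=77=1001101 popcount=4 -> skip
r=78=1001110 popcount=4 -> skip
r=79=1001111 popcount=5 -> skip
r=80=1010000 popcount=2 -> skip
r=81=1010001 popcount=3 -> skip
r=82=1010010 popcount=3 -> skip
r=83=1010011 popcount=4 -> skip
r=84=1010100 popcount=3 -> skip
r=85=1010101 popcount=4 -> skip
r=86=1010110 popcount=4 -> skip
r=87=1010111 popcount=5 -> skip
r=88=1011000 popcount=3 -> skip
r=89=1011001 popcount=4 -> skip
r=90=1011010 popcount=4 -> skip
r=91=1011011 popcount=5 -> skip
r=92=1011100 popcount=4 -> skip
r=93=1011101 popcount=5 -> skip
r=94=1011110 popcount=5 -> skip
Kept rows: 63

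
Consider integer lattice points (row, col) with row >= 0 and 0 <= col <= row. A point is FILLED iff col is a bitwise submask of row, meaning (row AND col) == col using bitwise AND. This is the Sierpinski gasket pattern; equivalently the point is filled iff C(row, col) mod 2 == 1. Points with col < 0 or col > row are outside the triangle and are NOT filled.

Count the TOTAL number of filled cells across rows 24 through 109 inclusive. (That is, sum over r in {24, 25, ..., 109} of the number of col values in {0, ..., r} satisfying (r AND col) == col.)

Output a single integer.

Answer: 1308

Derivation:
r24=11000 pc2: +4 =4
r25=11001 pc3: +8 =12
r26=11010 pc3: +8 =20
r27=11011 pc4: +16 =36
r28=11100 pc3: +8 =44
r29=11101 pc4: +16 =60
r30=11110 pc4: +16 =76
r31=11111 pc5: +32 =108
r32=100000 pc1: +2 =110
r33=100001 pc2: +4 =114
r34=100010 pc2: +4 =118
r35=100011 pc3: +8 =126
r36=100100 pc2: +4 =130
r37=100101 pc3: +8 =138
r38=100110 pc3: +8 =146
r39=100111 pc4: +16 =162
r40=101000 pc2: +4 =166
r41=101001 pc3: +8 =174
r42=101010 pc3: +8 =182
r43=101011 pc4: +16 =198
r44=101100 pc3: +8 =206
r45=101101 pc4: +16 =222
r46=101110 pc4: +16 =238
r47=101111 pc5: +32 =270
r48=110000 pc2: +4 =274
r49=110001 pc3: +8 =282
r50=110010 pc3: +8 =290
r51=110011 pc4: +16 =306
r52=110100 pc3: +8 =314
r53=110101 pc4: +16 =330
r54=110110 pc4: +16 =346
r55=110111 pc5: +32 =378
r56=111000 pc3: +8 =386
r57=111001 pc4: +16 =402
r58=111010 pc4: +16 =418
r59=111011 pc5: +32 =450
r60=111100 pc4: +16 =466
r61=111101 pc5: +32 =498
r62=111110 pc5: +32 =530
r63=111111 pc6: +64 =594
r64=1000000 pc1: +2 =596
r65=1000001 pc2: +4 =600
r66=1000010 pc2: +4 =604
r67=1000011 pc3: +8 =612
r68=1000100 pc2: +4 =616
r69=1000101 pc3: +8 =624
r70=1000110 pc3: +8 =632
r71=1000111 pc4: +16 =648
r72=1001000 pc2: +4 =652
r73=1001001 pc3: +8 =660
r74=1001010 pc3: +8 =668
r75=1001011 pc4: +16 =684
r76=1001100 pc3: +8 =692
r77=1001101 pc4: +16 =708
r78=1001110 pc4: +16 =724
r79=1001111 pc5: +32 =756
r80=1010000 pc2: +4 =760
r81=1010001 pc3: +8 =768
r82=1010010 pc3: +8 =776
r83=1010011 pc4: +16 =792
r84=1010100 pc3: +8 =800
r85=1010101 pc4: +16 =816
r86=1010110 pc4: +16 =832
r87=1010111 pc5: +32 =864
r88=1011000 pc3: +8 =872
r89=1011001 pc4: +16 =888
r90=1011010 pc4: +16 =904
r91=1011011 pc5: +32 =936
r92=1011100 pc4: +16 =952
r93=1011101 pc5: +32 =984
r94=1011110 pc5: +32 =1016
r95=1011111 pc6: +64 =1080
r96=1100000 pc2: +4 =1084
r97=1100001 pc3: +8 =1092
r98=1100010 pc3: +8 =1100
r99=1100011 pc4: +16 =1116
r100=1100100 pc3: +8 =1124
r101=1100101 pc4: +16 =1140
r102=1100110 pc4: +16 =1156
r103=1100111 pc5: +32 =1188
r104=1101000 pc3: +8 =1196
r105=1101001 pc4: +16 =1212
r106=1101010 pc4: +16 =1228
r107=1101011 pc5: +32 =1260
r108=1101100 pc4: +16 =1276
r109=1101101 pc5: +32 =1308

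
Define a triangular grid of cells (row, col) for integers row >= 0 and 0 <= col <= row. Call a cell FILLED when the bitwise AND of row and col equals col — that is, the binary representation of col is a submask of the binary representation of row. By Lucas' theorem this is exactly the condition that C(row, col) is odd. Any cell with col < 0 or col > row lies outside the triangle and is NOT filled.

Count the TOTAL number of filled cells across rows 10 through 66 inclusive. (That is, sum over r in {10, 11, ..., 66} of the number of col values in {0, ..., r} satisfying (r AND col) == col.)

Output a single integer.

r10=1010 pc2: +4 =4
r11=1011 pc3: +8 =12
r12=1100 pc2: +4 =16
r13=1101 pc3: +8 =24
r14=1110 pc3: +8 =32
r15=1111 pc4: +16 =48
r16=10000 pc1: +2 =50
r17=10001 pc2: +4 =54
r18=10010 pc2: +4 =58
r19=10011 pc3: +8 =66
r20=10100 pc2: +4 =70
r21=10101 pc3: +8 =78
r22=10110 pc3: +8 =86
r23=10111 pc4: +16 =102
r24=11000 pc2: +4 =106
r25=11001 pc3: +8 =114
r26=11010 pc3: +8 =122
r27=11011 pc4: +16 =138
r28=11100 pc3: +8 =146
r29=11101 pc4: +16 =162
r30=11110 pc4: +16 =178
r31=11111 pc5: +32 =210
r32=100000 pc1: +2 =212
r33=100001 pc2: +4 =216
r34=100010 pc2: +4 =220
r35=100011 pc3: +8 =228
r36=100100 pc2: +4 =232
r37=100101 pc3: +8 =240
r38=100110 pc3: +8 =248
r39=100111 pc4: +16 =264
r40=101000 pc2: +4 =268
r41=101001 pc3: +8 =276
r42=101010 pc3: +8 =284
r43=101011 pc4: +16 =300
r44=101100 pc3: +8 =308
r45=101101 pc4: +16 =324
r46=101110 pc4: +16 =340
r47=101111 pc5: +32 =372
r48=110000 pc2: +4 =376
r49=110001 pc3: +8 =384
r50=110010 pc3: +8 =392
r51=110011 pc4: +16 =408
r52=110100 pc3: +8 =416
r53=110101 pc4: +16 =432
r54=110110 pc4: +16 =448
r55=110111 pc5: +32 =480
r56=111000 pc3: +8 =488
r57=111001 pc4: +16 =504
r58=111010 pc4: +16 =520
r59=111011 pc5: +32 =552
r60=111100 pc4: +16 =568
r61=111101 pc5: +32 =600
r62=111110 pc5: +32 =632
r63=111111 pc6: +64 =696
r64=1000000 pc1: +2 =698
r65=1000001 pc2: +4 =702
r66=1000010 pc2: +4 =706

Answer: 706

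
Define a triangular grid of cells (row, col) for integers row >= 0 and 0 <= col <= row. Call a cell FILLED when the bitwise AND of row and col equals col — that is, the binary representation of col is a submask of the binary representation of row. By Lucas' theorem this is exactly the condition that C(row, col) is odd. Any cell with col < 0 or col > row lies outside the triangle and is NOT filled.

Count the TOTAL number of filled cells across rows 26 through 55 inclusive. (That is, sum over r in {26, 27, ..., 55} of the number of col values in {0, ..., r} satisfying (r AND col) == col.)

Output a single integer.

r26=11010 pc3: +8 =8
r27=11011 pc4: +16 =24
r28=11100 pc3: +8 =32
r29=11101 pc4: +16 =48
r30=11110 pc4: +16 =64
r31=11111 pc5: +32 =96
r32=100000 pc1: +2 =98
r33=100001 pc2: +4 =102
r34=100010 pc2: +4 =106
r35=100011 pc3: +8 =114
r36=100100 pc2: +4 =118
r37=100101 pc3: +8 =126
r38=100110 pc3: +8 =134
r39=100111 pc4: +16 =150
r40=101000 pc2: +4 =154
r41=101001 pc3: +8 =162
r42=101010 pc3: +8 =170
r43=101011 pc4: +16 =186
r44=101100 pc3: +8 =194
r45=101101 pc4: +16 =210
r46=101110 pc4: +16 =226
r47=101111 pc5: +32 =258
r48=110000 pc2: +4 =262
r49=110001 pc3: +8 =270
r50=110010 pc3: +8 =278
r51=110011 pc4: +16 =294
r52=110100 pc3: +8 =302
r53=110101 pc4: +16 =318
r54=110110 pc4: +16 =334
r55=110111 pc5: +32 =366

Answer: 366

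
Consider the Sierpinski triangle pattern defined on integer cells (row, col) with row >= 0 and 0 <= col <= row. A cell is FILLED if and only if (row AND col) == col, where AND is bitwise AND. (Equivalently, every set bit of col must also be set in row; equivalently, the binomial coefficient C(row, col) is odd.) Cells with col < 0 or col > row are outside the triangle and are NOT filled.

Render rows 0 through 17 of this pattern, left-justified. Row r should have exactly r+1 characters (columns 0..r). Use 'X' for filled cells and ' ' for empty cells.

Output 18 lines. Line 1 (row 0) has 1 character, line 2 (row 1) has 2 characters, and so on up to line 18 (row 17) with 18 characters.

Answer: X
XX
X X
XXXX
X   X
XX  XX
X X X X
XXXXXXXX
X       X
XX      XX
X X     X X
XXXX    XXXX
X   X   X   X
XX  XX  XX  XX
X X X X X X X X
XXXXXXXXXXXXXXXX
X               X
XX              XX

Derivation:
r0=0: X
r1=1: XX
r2=10: X X
r3=11: XXXX
r4=100: X   X
r5=101: XX  XX
r6=110: X X X X
r7=111: XXXXXXXX
r8=1000: X       X
r9=1001: XX      XX
r10=1010: X X     X X
r11=1011: XXXX    XXXX
r12=1100: X   X   X   X
r13=1101: XX  XX  XX  XX
r14=1110: X X X X X X X X
r15=1111: XXXXXXXXXXXXXXXX
r16=10000: X               X
r17=10001: XX              XX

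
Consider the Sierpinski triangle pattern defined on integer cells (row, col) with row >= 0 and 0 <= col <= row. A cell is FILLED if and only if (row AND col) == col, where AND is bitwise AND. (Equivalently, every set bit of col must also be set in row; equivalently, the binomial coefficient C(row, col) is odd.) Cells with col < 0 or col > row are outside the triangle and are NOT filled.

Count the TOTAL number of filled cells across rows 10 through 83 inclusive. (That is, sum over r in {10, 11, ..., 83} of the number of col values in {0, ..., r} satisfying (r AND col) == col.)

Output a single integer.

r10=1010 pc2: +4 =4
r11=1011 pc3: +8 =12
r12=1100 pc2: +4 =16
r13=1101 pc3: +8 =24
r14=1110 pc3: +8 =32
r15=1111 pc4: +16 =48
r16=10000 pc1: +2 =50
r17=10001 pc2: +4 =54
r18=10010 pc2: +4 =58
r19=10011 pc3: +8 =66
r20=10100 pc2: +4 =70
r21=10101 pc3: +8 =78
r22=10110 pc3: +8 =86
r23=10111 pc4: +16 =102
r24=11000 pc2: +4 =106
r25=11001 pc3: +8 =114
r26=11010 pc3: +8 =122
r27=11011 pc4: +16 =138
r28=11100 pc3: +8 =146
r29=11101 pc4: +16 =162
r30=11110 pc4: +16 =178
r31=11111 pc5: +32 =210
r32=100000 pc1: +2 =212
r33=100001 pc2: +4 =216
r34=100010 pc2: +4 =220
r35=100011 pc3: +8 =228
r36=100100 pc2: +4 =232
r37=100101 pc3: +8 =240
r38=100110 pc3: +8 =248
r39=100111 pc4: +16 =264
r40=101000 pc2: +4 =268
r41=101001 pc3: +8 =276
r42=101010 pc3: +8 =284
r43=101011 pc4: +16 =300
r44=101100 pc3: +8 =308
r45=101101 pc4: +16 =324
r46=101110 pc4: +16 =340
r47=101111 pc5: +32 =372
r48=110000 pc2: +4 =376
r49=110001 pc3: +8 =384
r50=110010 pc3: +8 =392
r51=110011 pc4: +16 =408
r52=110100 pc3: +8 =416
r53=110101 pc4: +16 =432
r54=110110 pc4: +16 =448
r55=110111 pc5: +32 =480
r56=111000 pc3: +8 =488
r57=111001 pc4: +16 =504
r58=111010 pc4: +16 =520
r59=111011 pc5: +32 =552
r60=111100 pc4: +16 =568
r61=111101 pc5: +32 =600
r62=111110 pc5: +32 =632
r63=111111 pc6: +64 =696
r64=1000000 pc1: +2 =698
r65=1000001 pc2: +4 =702
r66=1000010 pc2: +4 =706
r67=1000011 pc3: +8 =714
r68=1000100 pc2: +4 =718
r69=1000101 pc3: +8 =726
r70=1000110 pc3: +8 =734
r71=1000111 pc4: +16 =750
r72=1001000 pc2: +4 =754
r73=1001001 pc3: +8 =762
r74=1001010 pc3: +8 =770
r75=1001011 pc4: +16 =786
r76=1001100 pc3: +8 =794
r77=1001101 pc4: +16 =810
r78=1001110 pc4: +16 =826
r79=1001111 pc5: +32 =858
r80=1010000 pc2: +4 =862
r81=1010001 pc3: +8 =870
r82=1010010 pc3: +8 =878
r83=1010011 pc4: +16 =894

Answer: 894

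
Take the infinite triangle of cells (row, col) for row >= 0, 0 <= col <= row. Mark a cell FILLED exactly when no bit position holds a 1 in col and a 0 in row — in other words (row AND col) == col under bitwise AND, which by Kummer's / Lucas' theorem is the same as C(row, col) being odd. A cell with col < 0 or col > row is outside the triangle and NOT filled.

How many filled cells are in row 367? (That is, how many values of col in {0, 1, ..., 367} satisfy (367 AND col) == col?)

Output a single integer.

Answer: 128

Derivation:
367 in binary = 101101111
popcount(367) = number of 1-bits in 101101111 = 7
A col c satisfies (367 AND c) == c iff every set bit of c is also set in 367; each of the 7 set bits of 367 can independently be on or off in c.
count = 2^7 = 128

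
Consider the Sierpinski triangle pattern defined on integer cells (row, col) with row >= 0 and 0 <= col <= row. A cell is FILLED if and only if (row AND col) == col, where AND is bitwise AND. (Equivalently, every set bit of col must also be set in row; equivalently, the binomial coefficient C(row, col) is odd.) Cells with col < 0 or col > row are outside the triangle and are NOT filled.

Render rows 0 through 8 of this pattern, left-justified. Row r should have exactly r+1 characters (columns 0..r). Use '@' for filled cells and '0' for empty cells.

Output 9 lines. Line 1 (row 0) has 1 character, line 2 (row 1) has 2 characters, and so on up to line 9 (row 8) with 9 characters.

r0=0: @
r1=1: @@
r2=10: @0@
r3=11: @@@@
r4=100: @000@
r5=101: @@00@@
r6=110: @0@0@0@
r7=111: @@@@@@@@
r8=1000: @0000000@

Answer: @
@@
@0@
@@@@
@000@
@@00@@
@0@0@0@
@@@@@@@@
@0000000@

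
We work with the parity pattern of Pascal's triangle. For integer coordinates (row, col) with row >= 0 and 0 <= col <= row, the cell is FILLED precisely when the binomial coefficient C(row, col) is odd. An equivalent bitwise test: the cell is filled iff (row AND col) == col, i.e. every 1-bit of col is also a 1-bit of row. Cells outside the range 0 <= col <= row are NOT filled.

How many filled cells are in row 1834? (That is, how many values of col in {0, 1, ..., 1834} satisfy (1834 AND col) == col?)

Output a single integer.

1834 in binary = 11100101010
popcount(1834) = number of 1-bits in 11100101010 = 6
A col c satisfies (1834 AND c) == c iff every set bit of c is also set in 1834; each of the 6 set bits of 1834 can independently be on or off in c.
count = 2^6 = 64

Answer: 64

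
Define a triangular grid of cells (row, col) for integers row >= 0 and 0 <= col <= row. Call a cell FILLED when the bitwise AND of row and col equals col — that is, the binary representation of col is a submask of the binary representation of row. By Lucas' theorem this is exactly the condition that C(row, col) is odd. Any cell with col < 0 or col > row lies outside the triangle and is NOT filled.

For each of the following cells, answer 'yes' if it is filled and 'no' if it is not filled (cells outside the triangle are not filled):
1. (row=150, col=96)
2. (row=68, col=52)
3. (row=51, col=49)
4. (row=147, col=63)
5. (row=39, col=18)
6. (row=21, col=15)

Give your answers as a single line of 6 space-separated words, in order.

Answer: no no yes no no no

Derivation:
(150,96): row=0b10010110, col=0b1100000, row AND col = 0b0 = 0; 0 != 96 -> empty
(68,52): row=0b1000100, col=0b110100, row AND col = 0b100 = 4; 4 != 52 -> empty
(51,49): row=0b110011, col=0b110001, row AND col = 0b110001 = 49; 49 == 49 -> filled
(147,63): row=0b10010011, col=0b111111, row AND col = 0b10011 = 19; 19 != 63 -> empty
(39,18): row=0b100111, col=0b10010, row AND col = 0b10 = 2; 2 != 18 -> empty
(21,15): row=0b10101, col=0b1111, row AND col = 0b101 = 5; 5 != 15 -> empty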